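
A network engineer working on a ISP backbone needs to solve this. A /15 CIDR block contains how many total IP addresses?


Given: CIDR prefix /15
Host bits = 32 - 15 = 17
Total addresses = 2^17 = 131072

131072


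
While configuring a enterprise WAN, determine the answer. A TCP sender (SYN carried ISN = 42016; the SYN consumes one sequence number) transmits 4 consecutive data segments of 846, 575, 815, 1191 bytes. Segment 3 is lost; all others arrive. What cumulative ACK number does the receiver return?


SYN uses sequence number 42016; first data byte = ISN + 1 = 42017.
Segment 1: SEQ = 42017, len = 846 B, covers [42017, 42862]
Segment 2: SEQ = 42863, len = 575 B, covers [42863, 43437]
Segment 3: SEQ = 43438, len = 815 B, covers [43438, 44252] [LOST]
Segment 4: SEQ = 44253, len = 1191 B, covers [44253, 45443]
In-order data received: bytes [42017, 43437] (segments 1..2).
Segment 3 missing -> gap begins at byte 43438; later segments buffered out of order.
Cumulative ACK = next expected in-order byte = 42017 + 846 + 575 = 43438

43438


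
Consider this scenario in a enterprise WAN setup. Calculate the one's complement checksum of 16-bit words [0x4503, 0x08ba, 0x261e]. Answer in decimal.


Given words: [0x4503, 0x08ba, 0x261e]
Step 1: Sum all words
Raw sum = 17667 + 2234 + 9758 = 29659
One's complement = ~29659 & 0xFFFF = 35876

35876


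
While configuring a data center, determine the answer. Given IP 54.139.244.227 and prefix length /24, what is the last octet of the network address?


Given: IP = 54.139.244.227, prefix = /24
Subnet mask = 255.255.255.0
Last octet of IP: 227
Last octet of mask: 0
Network last octet = 227 AND 0 = 0

0


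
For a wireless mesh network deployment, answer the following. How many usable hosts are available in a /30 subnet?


Given: subnet mask /30
Host bits = 32 - 30 = 2
Total addresses = 2^2 = 4
Usable hosts = 4 - 2 (network + broadcast) = 2

2


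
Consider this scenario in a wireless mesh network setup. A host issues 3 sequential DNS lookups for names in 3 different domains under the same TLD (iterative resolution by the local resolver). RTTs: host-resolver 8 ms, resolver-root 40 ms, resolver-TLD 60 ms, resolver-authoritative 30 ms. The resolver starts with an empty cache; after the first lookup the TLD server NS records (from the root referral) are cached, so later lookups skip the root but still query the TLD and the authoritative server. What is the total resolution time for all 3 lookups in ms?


Lookup 1 (cold cache): local + root + TLD + auth = 8 + 40 + 60 + 30 = 138 ms
Lookups 2..3 (TLD NS cached -> skip root; new domain -> still ask TLD and auth): local + TLD + auth = 8 + 60 + 30 = 98 ms each
Remaining 2 lookups: 2 * 98 = 196 ms
Total = 138 + 196 = 334 ms

334


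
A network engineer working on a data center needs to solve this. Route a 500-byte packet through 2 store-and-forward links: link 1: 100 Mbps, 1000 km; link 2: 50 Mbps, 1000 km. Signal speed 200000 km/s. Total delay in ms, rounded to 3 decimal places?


Packet = 500 bytes = 4000 bits. Store-and-forward: sum (t_trans + t_prop) per link.
Link 1: t_trans = 4000/(100*10^6) s = 0.0400 ms; t_prop = 1000/200000 s = 5.0000 ms; subtotal = 5.0400 ms
Link 2: t_trans = 4000/(50*10^6) s = 0.0800 ms; t_prop = 1000/200000 s = 5.0000 ms; subtotal = 5.0800 ms
End-to-end = 5.0400 + 5.0800 = 10.1200 ms -> 10.120 ms (3 dp)

10.120


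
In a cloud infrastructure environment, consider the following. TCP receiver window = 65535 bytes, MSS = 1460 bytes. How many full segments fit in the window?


Given: RWND = 65535 bytes, MSS = 1460 bytes
Full segments = floor(RWND / MSS)
Full segments = floor(65535 / 1460)
Full segments = floor(44.887) = 44

44


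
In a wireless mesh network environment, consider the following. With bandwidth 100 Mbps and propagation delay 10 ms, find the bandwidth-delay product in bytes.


Given: bandwidth = 100 Mbps, delay = 10 ms
BDP in bits = 100 * 10^6 * 10 / 1000
BDP in bits = 1000000
BDP in bytes = 1000000 / 8 = 125000

125000


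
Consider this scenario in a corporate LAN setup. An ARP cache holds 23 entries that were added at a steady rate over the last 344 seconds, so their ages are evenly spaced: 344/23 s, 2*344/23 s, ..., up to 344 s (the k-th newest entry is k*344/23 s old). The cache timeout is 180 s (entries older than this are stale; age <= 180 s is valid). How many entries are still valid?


Ages are k * 344/23 s for k = 1..23 (spacing = 14.9565 s).
Entry k is valid iff k * 344/23 <= 180 iff k <= 23 * 180 / 344 = 12.0349
n_valid = floor(12.0349) = 12
(n_stale = 23 - 12 = 11)

12


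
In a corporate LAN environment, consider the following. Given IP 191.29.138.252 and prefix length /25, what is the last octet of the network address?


Given: IP = 191.29.138.252, prefix = /25
Subnet mask = 255.255.255.128
Last octet of IP: 252
Last octet of mask: 128
Network last octet = 252 AND 128 = 128

128


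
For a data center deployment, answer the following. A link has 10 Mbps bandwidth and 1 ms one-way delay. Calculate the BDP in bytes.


Given: bandwidth = 10 Mbps, delay = 1 ms
BDP in bits = 10 * 10^6 * 1 / 1000
BDP in bits = 10000
BDP in bytes = 10000 / 8 = 1250

1250


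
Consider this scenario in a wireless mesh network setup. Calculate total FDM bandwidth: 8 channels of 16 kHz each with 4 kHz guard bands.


Given: 8 channels, 16 kHz each, guard = 4 kHz
Channel bandwidth = 8 * 16 = 128 kHz
Guard bands = 7 gaps * 4 kHz = 28 kHz
Total = 128 + 28 = 156 kHz

156


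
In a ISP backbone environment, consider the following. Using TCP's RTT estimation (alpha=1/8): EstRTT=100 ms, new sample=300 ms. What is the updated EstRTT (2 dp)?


Given: EstRTT = 100 ms, SampleRTT = 300 ms, alpha = 1/8
New EstRTT = (1 - alpha) * EstRTT + alpha * SampleRTT
(7/8) * 100 = 87.5
(1/8) * 300 = 37.5
New EstRTT = 87.5 + 37.5 = 125 ms -> 125.00 ms (2 dp)

125.00


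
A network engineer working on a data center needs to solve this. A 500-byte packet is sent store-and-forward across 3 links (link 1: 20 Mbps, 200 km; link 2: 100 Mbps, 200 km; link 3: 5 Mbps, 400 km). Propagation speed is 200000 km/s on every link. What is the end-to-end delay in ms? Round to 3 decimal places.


Packet = 500 bytes = 4000 bits. Store-and-forward: sum (t_trans + t_prop) per link.
Link 1: t_trans = 4000/(20*10^6) s = 0.2000 ms; t_prop = 200/200000 s = 1.0000 ms; subtotal = 1.2000 ms
Link 2: t_trans = 4000/(100*10^6) s = 0.0400 ms; t_prop = 200/200000 s = 1.0000 ms; subtotal = 1.0400 ms
Link 3: t_trans = 4000/(5*10^6) s = 0.8000 ms; t_prop = 400/200000 s = 2.0000 ms; subtotal = 2.8000 ms
End-to-end = 1.2000 + 1.0400 + 2.8000 = 5.0400 ms -> 5.040 ms (3 dp)

5.040


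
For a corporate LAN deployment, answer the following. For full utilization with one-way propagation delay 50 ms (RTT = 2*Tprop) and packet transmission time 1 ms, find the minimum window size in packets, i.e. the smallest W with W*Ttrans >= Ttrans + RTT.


Given: Ttrans = 1 ms, RTT = 100 ms (= 2 * Tprop, Tprop = 50 ms)
Time until first ACK returns = Ttrans + RTT = 1 + 100 = 101 ms
Need W * Ttrans >= Ttrans + RTT  ->  W >= (Ttrans + RTT) / Ttrans
(Ttrans + RTT) / Ttrans = 101 / 1 = 101
W_min = ceil(101) = 101

101


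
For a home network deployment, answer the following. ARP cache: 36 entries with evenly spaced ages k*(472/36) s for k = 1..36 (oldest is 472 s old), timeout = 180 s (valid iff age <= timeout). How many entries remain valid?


Ages are k * 472/36 s for k = 1..36 (spacing = 13.1111 s).
Entry k is valid iff k * 472/36 <= 180 iff k <= 36 * 180 / 472 = 13.7288
n_valid = floor(13.7288) = 13
(n_stale = 36 - 13 = 23)

13


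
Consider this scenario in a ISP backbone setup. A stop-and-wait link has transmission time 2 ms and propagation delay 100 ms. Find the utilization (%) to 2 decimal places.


Given: Ttrans = 2 ms, Tprop = 100 ms
RTT = 2 * Tprop = 2 * 100 = 200 ms
U = Ttrans / (Ttrans + RTT)
U = 2 / (2 + 200)
U = 2 / 202 = 0.009901
U% = 0.99%

0.99


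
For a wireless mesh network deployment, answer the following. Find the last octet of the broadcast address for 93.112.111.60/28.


Given: IP = 93.112.111.60, prefix = /28
Host bits = 32 - 28 = 4
Network last octet = 60 AND mask = 48
Host part size = 2^4 - 1 = 15
Broadcast last octet = 48 OR 15 = 63

63


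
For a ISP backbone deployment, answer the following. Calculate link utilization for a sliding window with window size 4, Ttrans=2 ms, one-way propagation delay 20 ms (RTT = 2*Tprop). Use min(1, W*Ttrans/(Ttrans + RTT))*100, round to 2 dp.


Given: W = 4, Ttrans = 2 ms, RTT = 40 ms (= 2 * Tprop, Tprop = 20 ms)
Cycle time = Ttrans + RTT = 2 + 40 = 42 ms (first packet sent until its ACK returns)
W * Ttrans = 4 * 2 = 8 ms of sending per cycle
W * Ttrans / (Ttrans + RTT) = 8 / 42 = 0.190476
U = min(1, 0.190476) = 0.190476
U% = 19.05%

19.05


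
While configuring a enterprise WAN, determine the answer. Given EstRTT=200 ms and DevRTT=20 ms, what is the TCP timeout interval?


Given: EstRTT = 200 ms, DevRTT = 20 ms
Timeout = EstRTT + 4 * DevRTT
4 * DevRTT = 4 * 20 = 80
Timeout = 200 + 80 = 280 ms

280


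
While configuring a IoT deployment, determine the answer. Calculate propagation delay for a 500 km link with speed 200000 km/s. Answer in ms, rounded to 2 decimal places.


Given: distance = 500 km, speed = 200000 km/s
Delay = distance / speed = 500 / 200000 seconds
Delay in ms = 500 * 1000 / 200000
Delay = 2.5000 ms
Rounded to 2 dp = 2.50 ms

2.50


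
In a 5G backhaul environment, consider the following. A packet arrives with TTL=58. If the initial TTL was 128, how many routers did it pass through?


Given: initial TTL = 128, received TTL = 58
Hops = initial TTL - received TTL
Hops = 128 - 58 = 70

70


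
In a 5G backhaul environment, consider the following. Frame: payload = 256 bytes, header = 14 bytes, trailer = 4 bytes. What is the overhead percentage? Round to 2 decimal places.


Given: payload = 256 B, header = 14 B, trailer = 4 B
Overhead bytes = header + trailer = 14 + 4 = 18
Total frame = payload + overhead = 256 + 18 = 274
Overhead % = 18 / 274 * 100 = 6.5693% -> 6.57% (2 dp)

6.57


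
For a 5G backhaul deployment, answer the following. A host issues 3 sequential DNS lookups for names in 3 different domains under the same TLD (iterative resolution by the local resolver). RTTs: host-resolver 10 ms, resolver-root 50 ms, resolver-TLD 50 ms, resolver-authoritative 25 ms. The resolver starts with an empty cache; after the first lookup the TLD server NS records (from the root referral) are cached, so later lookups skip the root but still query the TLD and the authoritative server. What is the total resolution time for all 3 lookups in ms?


Lookup 1 (cold cache): local + root + TLD + auth = 10 + 50 + 50 + 25 = 135 ms
Lookups 2..3 (TLD NS cached -> skip root; new domain -> still ask TLD and auth): local + TLD + auth = 10 + 50 + 25 = 85 ms each
Remaining 2 lookups: 2 * 85 = 170 ms
Total = 135 + 170 = 305 ms

305


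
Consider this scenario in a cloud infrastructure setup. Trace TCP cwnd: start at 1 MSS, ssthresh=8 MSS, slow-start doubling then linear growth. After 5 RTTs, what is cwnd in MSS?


RTT 0: cwnd = 1 MSS (initial)
RTT 1: cwnd = 2 MSS (slow start, doubled)
RTT 2: cwnd = 4 MSS (slow start, doubled)
RTT 3: cwnd = 8 MSS (slow start, doubled)
RTT 4: cwnd = 9 MSS (congestion avoidance, +1)
RTT 5: cwnd = 10 MSS (congestion avoidance, +1)

10


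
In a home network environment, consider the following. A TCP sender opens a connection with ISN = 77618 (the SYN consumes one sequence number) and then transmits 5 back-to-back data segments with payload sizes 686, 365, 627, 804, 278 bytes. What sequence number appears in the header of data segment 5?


The SYN occupies sequence number ISN = 77618, so the first data byte is ISN + 1 = 77619.
SEQ of data segment i = (ISN + 1) + sum of payload sizes of segments 1..i-1.
Segment 1: SEQ = 77619, payload = 686 bytes
Segment 2: SEQ = 78305, payload = 365 bytes
Segment 3: SEQ = 78670, payload = 627 bytes
Segment 4: SEQ = 79297, payload = 804 bytes
Segment 5: SEQ = 80101, payload = 278 bytes
SEQ of segment 5 = 77619 + 686 + 365 + 627 + 804 = 80101

80101


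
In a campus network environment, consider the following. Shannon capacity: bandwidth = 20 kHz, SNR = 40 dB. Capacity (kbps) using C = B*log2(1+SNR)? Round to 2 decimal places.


Given: B = 20 kHz, SNR = 40 dB
SNR linear = 10^(40/10) = 10000
1 + SNR = 10001
log2(10001) = 13.2878566418
C = 20 * 1000 * 13.2878566418 = 265757.1328 bps
C = 265.757133 kbps -> 265.76 kbps (2 dp)

265.76


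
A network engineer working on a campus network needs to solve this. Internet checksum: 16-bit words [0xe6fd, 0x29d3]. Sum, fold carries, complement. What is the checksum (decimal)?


Given words: [0xe6fd, 0x29d3]
Step 1: Sum all words
Raw sum = 59133 + 10707 = 69840
Step 2: Fold carry: (4304 + 1) = 4305
One's complement = ~4305 & 0xFFFF = 61230

61230


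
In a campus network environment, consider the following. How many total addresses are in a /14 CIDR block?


Given: CIDR prefix /14
Host bits = 32 - 14 = 18
Total addresses = 2^18 = 262144

262144


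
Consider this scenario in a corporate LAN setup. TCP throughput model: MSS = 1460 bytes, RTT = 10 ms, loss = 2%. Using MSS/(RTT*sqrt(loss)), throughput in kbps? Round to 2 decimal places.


Given: MSS = 1460 bytes, RTT = 10 ms, loss = 2%
RTT in seconds = 10 / 1000 = 0.01
Loss rate = 2% = 0.02
sqrt(loss) = sqrt(0.02) = 0.141421356237
Throughput (bytes/s) = 1460 / (0.01 * 0.141421356237) = 1032375.9005
Throughput (kbps) = 1032375.9005 * 8 / 1000 = 8259.007204 -> 8259.01 kbps (2 dp)

8259.01


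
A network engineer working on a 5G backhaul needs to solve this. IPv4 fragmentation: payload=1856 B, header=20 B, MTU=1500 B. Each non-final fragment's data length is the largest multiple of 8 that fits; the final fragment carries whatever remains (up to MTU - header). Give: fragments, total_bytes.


Max data per non-final fragment = floor((MTU - header)/8)*8 = floor((1500 - 20)/8)*8 = floor(1480/8)*8 = 1480 B
Final fragment needs no 8-byte alignment: it can carry up to MTU - header = 1480 B
Non-final fragments needed = ceil((payload - 1480) / 1480) = ceil(376/1480) = ceil(0.2541) = 1
Number of fragments = 1 + 1 = 2
Fragment sizes (data): 1 * 1480 B + 376 B (last, 376 <= 1480 OK)
Total bytes sent = payload + n_frags * header = 1856 + 2*20 = 1856 + 40 = 1896 B

2, 1896


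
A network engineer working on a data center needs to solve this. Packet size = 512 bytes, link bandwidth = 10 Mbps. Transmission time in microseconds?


Given: packet = 512 bytes, bandwidth = 10 Mbps
Packet in bits = 512 * 8 = 4096 bits
Bandwidth = 10 * 10^6 = 10000000 bps
Time = 4096 / 10000000 seconds
Time in us = 4096 * 10^6 / 10000000 = 409.6

409.6


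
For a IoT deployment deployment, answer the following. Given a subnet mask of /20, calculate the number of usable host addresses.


Given: subnet mask /20
Host bits = 32 - 20 = 12
Total addresses = 2^12 = 4096
Usable hosts = 4096 - 2 (network + broadcast) = 4094

4094


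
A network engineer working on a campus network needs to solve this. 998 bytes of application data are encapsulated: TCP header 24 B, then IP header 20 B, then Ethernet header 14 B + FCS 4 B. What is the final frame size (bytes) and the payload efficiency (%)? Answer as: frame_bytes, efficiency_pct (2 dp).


TCP segment = 998 + 24 = 1022 B
IP packet = 1022 + 20 = 1042 B
Ethernet frame = 1042 + 14 + 4 = 1060 B
Efficiency = app / frame = 998 / 1060 = 0.941509 = 94.1509% -> 94.15% (2 dp)

1060, 94.15


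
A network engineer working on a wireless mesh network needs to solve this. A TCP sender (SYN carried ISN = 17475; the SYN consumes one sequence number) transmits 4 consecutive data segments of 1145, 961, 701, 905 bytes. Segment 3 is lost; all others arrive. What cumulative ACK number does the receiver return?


SYN uses sequence number 17475; first data byte = ISN + 1 = 17476.
Segment 1: SEQ = 17476, len = 1145 B, covers [17476, 18620]
Segment 2: SEQ = 18621, len = 961 B, covers [18621, 19581]
Segment 3: SEQ = 19582, len = 701 B, covers [19582, 20282] [LOST]
Segment 4: SEQ = 20283, len = 905 B, covers [20283, 21187]
In-order data received: bytes [17476, 19581] (segments 1..2).
Segment 3 missing -> gap begins at byte 19582; later segments buffered out of order.
Cumulative ACK = next expected in-order byte = 17476 + 1145 + 961 = 19582

19582


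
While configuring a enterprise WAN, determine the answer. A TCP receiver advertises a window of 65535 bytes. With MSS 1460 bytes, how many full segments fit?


Given: RWND = 65535 bytes, MSS = 1460 bytes
Full segments = floor(RWND / MSS)
Full segments = floor(65535 / 1460)
Full segments = floor(44.887) = 44

44


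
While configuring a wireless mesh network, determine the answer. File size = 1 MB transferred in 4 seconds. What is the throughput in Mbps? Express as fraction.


Given: file = 1 MB, time = 4 s
File in Mb = 1 * 8 = 8 Mb
Throughput = 8 / 4 Mbps
Throughput = 2 Mbps

2


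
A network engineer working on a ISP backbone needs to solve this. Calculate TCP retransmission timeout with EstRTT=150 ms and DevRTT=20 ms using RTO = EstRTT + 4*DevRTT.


Given: EstRTT = 150 ms, DevRTT = 20 ms
Timeout = EstRTT + 4 * DevRTT
4 * DevRTT = 4 * 20 = 80
Timeout = 150 + 80 = 230 ms

230


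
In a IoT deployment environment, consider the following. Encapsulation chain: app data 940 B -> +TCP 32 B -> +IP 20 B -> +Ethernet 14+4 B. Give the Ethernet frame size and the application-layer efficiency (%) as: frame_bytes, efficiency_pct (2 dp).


TCP segment = 940 + 32 = 972 B
IP packet = 972 + 20 = 992 B
Ethernet frame = 992 + 14 + 4 = 1010 B
Efficiency = app / frame = 940 / 1010 = 0.930693 = 93.0693% -> 93.07% (2 dp)

1010, 93.07


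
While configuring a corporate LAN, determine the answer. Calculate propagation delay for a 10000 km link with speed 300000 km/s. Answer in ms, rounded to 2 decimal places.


Given: distance = 10000 km, speed = 300000 km/s
Delay = distance / speed = 10000 / 300000 seconds
Delay in ms = 10000 * 1000 / 300000
Delay = 33.3333 ms
Rounded to 2 dp = 33.33 ms

33.33


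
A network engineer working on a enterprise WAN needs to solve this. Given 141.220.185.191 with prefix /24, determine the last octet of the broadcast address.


Given: IP = 141.220.185.191, prefix = /24
Host bits = 32 - 24 = 8
Network last octet = 191 AND mask = 0
Host part size = 2^8 - 1 = 255
Broadcast last octet = 0 OR 255 = 255

255


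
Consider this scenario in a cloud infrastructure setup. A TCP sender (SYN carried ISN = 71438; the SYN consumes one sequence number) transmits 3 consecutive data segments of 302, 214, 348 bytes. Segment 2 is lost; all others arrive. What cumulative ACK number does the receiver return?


SYN uses sequence number 71438; first data byte = ISN + 1 = 71439.
Segment 1: SEQ = 71439, len = 302 B, covers [71439, 71740]
Segment 2: SEQ = 71741, len = 214 B, covers [71741, 71954] [LOST]
Segment 3: SEQ = 71955, len = 348 B, covers [71955, 72302]
In-order data received: bytes [71439, 71740] (segments 1..1).
Segment 2 missing -> gap begins at byte 71741; later segments buffered out of order.
Cumulative ACK = next expected in-order byte = 71439 + 302 = 71741

71741


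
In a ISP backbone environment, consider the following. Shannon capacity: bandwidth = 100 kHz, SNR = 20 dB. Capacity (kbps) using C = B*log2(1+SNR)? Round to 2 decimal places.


Given: B = 100 kHz, SNR = 20 dB
SNR linear = 10^(20/10) = 100
1 + SNR = 101
log2(101) = 6.6582114828
C = 100 * 1000 * 6.6582114828 = 665821.1483 bps
C = 665.821148 kbps -> 665.82 kbps (2 dp)

665.82


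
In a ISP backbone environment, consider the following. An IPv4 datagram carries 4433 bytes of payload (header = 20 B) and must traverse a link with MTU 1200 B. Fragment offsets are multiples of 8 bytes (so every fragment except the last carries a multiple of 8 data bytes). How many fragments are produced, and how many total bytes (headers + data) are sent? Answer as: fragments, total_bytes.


Max data per non-final fragment = floor((MTU - header)/8)*8 = floor((1200 - 20)/8)*8 = floor(1180/8)*8 = 1176 B
Final fragment needs no 8-byte alignment: it can carry up to MTU - header = 1180 B
Non-final fragments needed = ceil((payload - 1180) / 1176) = ceil(3253/1176) = ceil(2.7662) = 3
Number of fragments = 3 + 1 = 4
Fragment sizes (data): 3 * 1176 B + 905 B (last, 905 <= 1180 OK)
Total bytes sent = payload + n_frags * header = 4433 + 4*20 = 4433 + 80 = 4513 B

4, 4513


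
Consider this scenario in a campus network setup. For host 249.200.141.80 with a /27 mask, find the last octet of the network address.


Given: IP = 249.200.141.80, prefix = /27
Subnet mask = 255.255.255.224
Last octet of IP: 80
Last octet of mask: 224
Network last octet = 80 AND 224 = 64

64


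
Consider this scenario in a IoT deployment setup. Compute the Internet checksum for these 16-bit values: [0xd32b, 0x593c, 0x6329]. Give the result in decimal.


Given words: [0xd32b, 0x593c, 0x6329]
Step 1: Sum all words
Raw sum = 54059 + 22844 + 25385 = 102288
Step 2: Fold carry: (36752 + 1) = 36753
One's complement = ~36753 & 0xFFFF = 28782

28782


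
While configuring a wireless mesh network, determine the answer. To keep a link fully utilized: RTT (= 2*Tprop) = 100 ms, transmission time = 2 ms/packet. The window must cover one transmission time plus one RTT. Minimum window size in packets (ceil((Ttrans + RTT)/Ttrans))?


Given: Ttrans = 2 ms, RTT = 100 ms (= 2 * Tprop, Tprop = 50 ms)
Time until first ACK returns = Ttrans + RTT = 2 + 100 = 102 ms
Need W * Ttrans >= Ttrans + RTT  ->  W >= (Ttrans + RTT) / Ttrans
(Ttrans + RTT) / Ttrans = 102 / 2 = 51
W_min = ceil(51) = 51

51


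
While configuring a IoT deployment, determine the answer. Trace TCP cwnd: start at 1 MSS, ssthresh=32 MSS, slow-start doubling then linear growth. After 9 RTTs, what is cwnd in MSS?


RTT 0: cwnd = 1 MSS (initial)
RTT 1: cwnd = 2 MSS (slow start, doubled)
RTT 2: cwnd = 4 MSS (slow start, doubled)
RTT 3: cwnd = 8 MSS (slow start, doubled)
RTT 4: cwnd = 16 MSS (slow start, doubled)
RTT 5: cwnd = 32 MSS (slow start, doubled)
RTT 6: cwnd = 33 MSS (congestion avoidance, +1)
RTT 7: cwnd = 34 MSS (congestion avoidance, +1)
RTT 8: cwnd = 35 MSS (congestion avoidance, +1)
RTT 9: cwnd = 36 MSS (congestion avoidance, +1)

36


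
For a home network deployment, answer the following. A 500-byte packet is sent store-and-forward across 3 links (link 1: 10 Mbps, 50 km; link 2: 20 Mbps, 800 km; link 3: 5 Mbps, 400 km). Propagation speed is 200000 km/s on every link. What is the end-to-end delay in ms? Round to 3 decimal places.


Packet = 500 bytes = 4000 bits. Store-and-forward: sum (t_trans + t_prop) per link.
Link 1: t_trans = 4000/(10*10^6) s = 0.4000 ms; t_prop = 50/200000 s = 0.2500 ms; subtotal = 0.6500 ms
Link 2: t_trans = 4000/(20*10^6) s = 0.2000 ms; t_prop = 800/200000 s = 4.0000 ms; subtotal = 4.2000 ms
Link 3: t_trans = 4000/(5*10^6) s = 0.8000 ms; t_prop = 400/200000 s = 2.0000 ms; subtotal = 2.8000 ms
End-to-end = 0.6500 + 4.2000 + 2.8000 = 7.6500 ms -> 7.650 ms (3 dp)

7.650


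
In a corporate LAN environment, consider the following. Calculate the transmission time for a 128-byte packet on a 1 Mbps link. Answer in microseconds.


Given: packet = 128 bytes, bandwidth = 1 Mbps
Packet in bits = 128 * 8 = 1024 bits
Bandwidth = 1 * 10^6 = 1000000 bps
Time = 1024 / 1000000 seconds
Time in us = 1024 * 10^6 / 1000000 = 1024

1024


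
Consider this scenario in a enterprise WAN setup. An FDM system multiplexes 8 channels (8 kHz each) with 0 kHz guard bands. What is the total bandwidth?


Given: 8 channels, 8 kHz each, guard = 0 kHz
Channel bandwidth = 8 * 8 = 64 kHz
Guard bands = 7 gaps * 0 kHz = 0 kHz
Total = 64 + 0 = 64 kHz

64


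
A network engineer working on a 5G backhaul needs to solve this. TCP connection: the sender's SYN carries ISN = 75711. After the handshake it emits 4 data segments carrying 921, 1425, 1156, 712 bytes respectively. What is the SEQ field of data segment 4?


The SYN occupies sequence number ISN = 75711, so the first data byte is ISN + 1 = 75712.
SEQ of data segment i = (ISN + 1) + sum of payload sizes of segments 1..i-1.
Segment 1: SEQ = 75712, payload = 921 bytes
Segment 2: SEQ = 76633, payload = 1425 bytes
Segment 3: SEQ = 78058, payload = 1156 bytes
Segment 4: SEQ = 79214, payload = 712 bytes
SEQ of segment 4 = 75712 + 921 + 1425 + 1156 = 79214

79214


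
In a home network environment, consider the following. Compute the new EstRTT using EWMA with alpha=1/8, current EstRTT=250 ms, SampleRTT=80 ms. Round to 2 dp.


Given: EstRTT = 250 ms, SampleRTT = 80 ms, alpha = 1/8
New EstRTT = (1 - alpha) * EstRTT + alpha * SampleRTT
(7/8) * 250 = 218.75
(1/8) * 80 = 10
New EstRTT = 218.75 + 10 = 228.75 ms -> 228.75 ms (2 dp)

228.75


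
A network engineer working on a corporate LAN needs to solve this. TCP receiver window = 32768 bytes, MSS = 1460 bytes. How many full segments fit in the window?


Given: RWND = 32768 bytes, MSS = 1460 bytes
Full segments = floor(RWND / MSS)
Full segments = floor(32768 / 1460)
Full segments = floor(22.4438) = 22

22


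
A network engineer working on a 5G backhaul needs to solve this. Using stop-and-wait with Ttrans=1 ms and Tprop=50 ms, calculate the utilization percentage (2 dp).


Given: Ttrans = 1 ms, Tprop = 50 ms
RTT = 2 * Tprop = 2 * 50 = 100 ms
U = Ttrans / (Ttrans + RTT)
U = 1 / (1 + 100)
U = 1 / 101 = 0.009901
U% = 0.99%

0.99


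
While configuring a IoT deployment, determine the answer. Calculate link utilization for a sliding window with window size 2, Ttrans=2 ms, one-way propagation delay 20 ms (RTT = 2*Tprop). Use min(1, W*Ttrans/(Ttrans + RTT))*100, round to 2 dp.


Given: W = 2, Ttrans = 2 ms, RTT = 40 ms (= 2 * Tprop, Tprop = 20 ms)
Cycle time = Ttrans + RTT = 2 + 40 = 42 ms (first packet sent until its ACK returns)
W * Ttrans = 2 * 2 = 4 ms of sending per cycle
W * Ttrans / (Ttrans + RTT) = 4 / 42 = 0.095238
U = min(1, 0.095238) = 0.095238
U% = 9.52%

9.52


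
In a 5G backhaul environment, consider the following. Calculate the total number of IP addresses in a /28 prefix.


Given: CIDR prefix /28
Host bits = 32 - 28 = 4
Total addresses = 2^4 = 16

16


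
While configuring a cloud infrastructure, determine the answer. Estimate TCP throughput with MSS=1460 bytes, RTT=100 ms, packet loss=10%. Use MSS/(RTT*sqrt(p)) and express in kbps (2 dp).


Given: MSS = 1460 bytes, RTT = 100 ms, loss = 10%
RTT in seconds = 100 / 1000 = 0.1
Loss rate = 10% = 0.1
sqrt(loss) = sqrt(0.1) = 0.316227766017
Throughput (bytes/s) = 1460 / (0.1 * 0.316227766017) = 46169.2538
Throughput (kbps) = 46169.2538 * 8 / 1000 = 369.354031 -> 369.35 kbps (2 dp)

369.35


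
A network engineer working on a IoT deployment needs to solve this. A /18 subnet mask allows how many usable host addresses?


Given: subnet mask /18
Host bits = 32 - 18 = 14
Total addresses = 2^14 = 16384
Usable hosts = 16384 - 2 (network + broadcast) = 16382

16382


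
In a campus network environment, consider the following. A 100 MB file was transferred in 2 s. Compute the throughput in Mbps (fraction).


Given: file = 100 MB, time = 2 s
File in Mb = 100 * 8 = 800 Mb
Throughput = 800 / 2 Mbps
Throughput = 400 Mbps

400


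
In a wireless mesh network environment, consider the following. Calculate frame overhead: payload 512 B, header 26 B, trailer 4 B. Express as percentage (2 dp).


Given: payload = 512 B, header = 26 B, trailer = 4 B
Overhead bytes = header + trailer = 26 + 4 = 30
Total frame = payload + overhead = 512 + 30 = 542
Overhead % = 30 / 542 * 100 = 5.5351% -> 5.54% (2 dp)

5.54


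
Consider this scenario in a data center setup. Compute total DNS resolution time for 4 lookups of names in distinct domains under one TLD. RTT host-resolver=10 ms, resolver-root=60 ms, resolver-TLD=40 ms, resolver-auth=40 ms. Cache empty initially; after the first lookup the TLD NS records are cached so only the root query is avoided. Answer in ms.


Lookup 1 (cold cache): local + root + TLD + auth = 10 + 60 + 40 + 40 = 150 ms
Lookups 2..4 (TLD NS cached -> skip root; new domain -> still ask TLD and auth): local + TLD + auth = 10 + 40 + 40 = 90 ms each
Remaining 3 lookups: 3 * 90 = 270 ms
Total = 150 + 270 = 420 ms

420


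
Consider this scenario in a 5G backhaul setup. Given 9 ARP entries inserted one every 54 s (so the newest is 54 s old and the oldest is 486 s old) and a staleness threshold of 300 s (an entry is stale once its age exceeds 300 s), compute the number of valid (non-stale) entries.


Ages are k * 486/9 s for k = 1..9 (spacing = 54.0000 s).
Entry k is valid iff k * 486/9 <= 300 iff k <= 9 * 300 / 486 = 5.5556
n_valid = floor(5.5556) = 5
(n_stale = 9 - 5 = 4)

5


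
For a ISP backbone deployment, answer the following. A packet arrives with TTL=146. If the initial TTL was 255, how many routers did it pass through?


Given: initial TTL = 255, received TTL = 146
Hops = initial TTL - received TTL
Hops = 255 - 146 = 109

109


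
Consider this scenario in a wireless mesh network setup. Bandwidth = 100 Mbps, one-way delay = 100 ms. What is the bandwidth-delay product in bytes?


Given: bandwidth = 100 Mbps, delay = 100 ms
BDP in bits = 100 * 10^6 * 100 / 1000
BDP in bits = 10000000
BDP in bytes = 10000000 / 8 = 1250000

1250000


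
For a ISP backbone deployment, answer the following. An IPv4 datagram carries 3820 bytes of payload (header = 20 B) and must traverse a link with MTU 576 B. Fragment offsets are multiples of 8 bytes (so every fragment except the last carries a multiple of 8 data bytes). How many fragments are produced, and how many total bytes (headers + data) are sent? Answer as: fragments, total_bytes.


Max data per non-final fragment = floor((MTU - header)/8)*8 = floor((576 - 20)/8)*8 = floor(556/8)*8 = 552 B
Final fragment needs no 8-byte alignment: it can carry up to MTU - header = 556 B
Non-final fragments needed = ceil((payload - 556) / 552) = ceil(3264/552) = ceil(5.9130) = 6
Number of fragments = 6 + 1 = 7
Fragment sizes (data): 6 * 552 B + 508 B (last, 508 <= 556 OK)
Total bytes sent = payload + n_frags * header = 3820 + 7*20 = 3820 + 140 = 3960 B

7, 3960


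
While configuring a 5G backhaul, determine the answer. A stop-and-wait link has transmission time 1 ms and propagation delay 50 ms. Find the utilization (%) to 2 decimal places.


Given: Ttrans = 1 ms, Tprop = 50 ms
RTT = 2 * Tprop = 2 * 50 = 100 ms
U = Ttrans / (Ttrans + RTT)
U = 1 / (1 + 100)
U = 1 / 101 = 0.009901
U% = 0.99%

0.99


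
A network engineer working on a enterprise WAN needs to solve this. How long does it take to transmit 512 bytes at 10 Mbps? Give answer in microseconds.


Given: packet = 512 bytes, bandwidth = 10 Mbps
Packet in bits = 512 * 8 = 4096 bits
Bandwidth = 10 * 10^6 = 10000000 bps
Time = 4096 / 10000000 seconds
Time in us = 4096 * 10^6 / 10000000 = 409.6

409.6


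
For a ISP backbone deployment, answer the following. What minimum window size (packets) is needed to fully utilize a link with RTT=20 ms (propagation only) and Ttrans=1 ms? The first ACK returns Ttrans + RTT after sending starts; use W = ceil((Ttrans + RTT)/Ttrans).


Given: Ttrans = 1 ms, RTT = 20 ms (= 2 * Tprop, Tprop = 10 ms)
Time until first ACK returns = Ttrans + RTT = 1 + 20 = 21 ms
Need W * Ttrans >= Ttrans + RTT  ->  W >= (Ttrans + RTT) / Ttrans
(Ttrans + RTT) / Ttrans = 21 / 1 = 21
W_min = ceil(21) = 21

21


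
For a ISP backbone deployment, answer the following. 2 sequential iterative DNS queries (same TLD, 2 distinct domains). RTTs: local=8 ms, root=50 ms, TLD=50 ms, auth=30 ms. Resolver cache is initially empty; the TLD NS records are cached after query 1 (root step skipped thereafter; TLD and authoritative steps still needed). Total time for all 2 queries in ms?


Lookup 1 (cold cache): local + root + TLD + auth = 8 + 50 + 50 + 30 = 138 ms
Lookups 2..2 (TLD NS cached -> skip root; new domain -> still ask TLD and auth): local + TLD + auth = 8 + 50 + 30 = 88 ms each
Remaining 1 lookups: 1 * 88 = 88 ms
Total = 138 + 88 = 226 ms

226


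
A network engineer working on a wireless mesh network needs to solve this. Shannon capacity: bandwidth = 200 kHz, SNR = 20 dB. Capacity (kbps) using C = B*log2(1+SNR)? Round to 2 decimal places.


Given: B = 200 kHz, SNR = 20 dB
SNR linear = 10^(20/10) = 100
1 + SNR = 101
log2(101) = 6.6582114828
C = 200 * 1000 * 6.6582114828 = 1331642.2966 bps
C = 1331.642297 kbps -> 1331.64 kbps (2 dp)

1331.64


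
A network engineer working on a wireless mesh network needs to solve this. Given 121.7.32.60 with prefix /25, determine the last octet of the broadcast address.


Given: IP = 121.7.32.60, prefix = /25
Host bits = 32 - 25 = 7
Network last octet = 60 AND mask = 0
Host part size = 2^7 - 1 = 127
Broadcast last octet = 0 OR 127 = 127

127


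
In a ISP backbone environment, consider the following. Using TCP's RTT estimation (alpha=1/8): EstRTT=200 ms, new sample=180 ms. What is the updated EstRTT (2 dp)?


Given: EstRTT = 200 ms, SampleRTT = 180 ms, alpha = 1/8
New EstRTT = (1 - alpha) * EstRTT + alpha * SampleRTT
(7/8) * 200 = 175
(1/8) * 180 = 22.5
New EstRTT = 175 + 22.5 = 197.5 ms -> 197.50 ms (2 dp)

197.50


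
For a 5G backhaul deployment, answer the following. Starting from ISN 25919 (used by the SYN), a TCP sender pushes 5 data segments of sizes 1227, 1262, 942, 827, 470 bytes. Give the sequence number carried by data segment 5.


The SYN occupies sequence number ISN = 25919, so the first data byte is ISN + 1 = 25920.
SEQ of data segment i = (ISN + 1) + sum of payload sizes of segments 1..i-1.
Segment 1: SEQ = 25920, payload = 1227 bytes
Segment 2: SEQ = 27147, payload = 1262 bytes
Segment 3: SEQ = 28409, payload = 942 bytes
Segment 4: SEQ = 29351, payload = 827 bytes
Segment 5: SEQ = 30178, payload = 470 bytes
SEQ of segment 5 = 25920 + 1227 + 1262 + 942 + 827 = 30178

30178


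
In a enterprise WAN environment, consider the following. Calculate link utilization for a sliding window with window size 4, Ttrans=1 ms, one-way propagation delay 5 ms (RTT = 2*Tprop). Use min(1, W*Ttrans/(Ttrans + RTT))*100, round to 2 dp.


Given: W = 4, Ttrans = 1 ms, RTT = 10 ms (= 2 * Tprop, Tprop = 5 ms)
Cycle time = Ttrans + RTT = 1 + 10 = 11 ms (first packet sent until its ACK returns)
W * Ttrans = 4 * 1 = 4 ms of sending per cycle
W * Ttrans / (Ttrans + RTT) = 4 / 11 = 0.363636
U = min(1, 0.363636) = 0.363636
U% = 36.36%

36.36


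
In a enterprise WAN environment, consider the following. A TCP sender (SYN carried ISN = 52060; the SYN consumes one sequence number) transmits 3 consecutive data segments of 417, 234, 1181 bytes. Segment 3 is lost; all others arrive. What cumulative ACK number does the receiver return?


SYN uses sequence number 52060; first data byte = ISN + 1 = 52061.
Segment 1: SEQ = 52061, len = 417 B, covers [52061, 52477]
Segment 2: SEQ = 52478, len = 234 B, covers [52478, 52711]
Segment 3: SEQ = 52712, len = 1181 B, covers [52712, 53892] [LOST]
In-order data received: bytes [52061, 52711] (segments 1..2).
Segment 3 missing -> gap begins at byte 52712.
Cumulative ACK = next expected in-order byte = 52061 + 417 + 234 = 52712

52712


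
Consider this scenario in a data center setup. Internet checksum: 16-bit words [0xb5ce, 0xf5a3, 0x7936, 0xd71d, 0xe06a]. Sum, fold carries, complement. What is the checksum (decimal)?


Given words: [0xb5ce, 0xf5a3, 0x7936, 0xd71d, 0xe06a]
Step 1: Sum all words
Raw sum = 46542 + 62883 + 31030 + 55069 + 57450 = 252974
Step 2: Fold carry: (56366 + 3) = 56369
One's complement = ~56369 & 0xFFFF = 9166

9166


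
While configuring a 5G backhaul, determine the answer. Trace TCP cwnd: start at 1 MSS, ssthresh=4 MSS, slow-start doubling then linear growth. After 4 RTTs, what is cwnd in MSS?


RTT 0: cwnd = 1 MSS (initial)
RTT 1: cwnd = 2 MSS (slow start, doubled)
RTT 2: cwnd = 4 MSS (slow start, doubled)
RTT 3: cwnd = 5 MSS (congestion avoidance, +1)
RTT 4: cwnd = 6 MSS (congestion avoidance, +1)

6


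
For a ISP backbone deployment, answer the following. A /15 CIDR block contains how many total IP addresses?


Given: CIDR prefix /15
Host bits = 32 - 15 = 17
Total addresses = 2^17 = 131072

131072


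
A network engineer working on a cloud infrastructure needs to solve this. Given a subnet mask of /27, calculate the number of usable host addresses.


Given: subnet mask /27
Host bits = 32 - 27 = 5
Total addresses = 2^5 = 32
Usable hosts = 32 - 2 (network + broadcast) = 30

30


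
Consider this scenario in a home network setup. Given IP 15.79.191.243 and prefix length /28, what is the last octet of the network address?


Given: IP = 15.79.191.243, prefix = /28
Subnet mask = 255.255.255.240
Last octet of IP: 243
Last octet of mask: 240
Network last octet = 243 AND 240 = 240

240


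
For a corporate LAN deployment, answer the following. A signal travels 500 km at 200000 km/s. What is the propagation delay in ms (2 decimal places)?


Given: distance = 500 km, speed = 200000 km/s
Delay = distance / speed = 500 / 200000 seconds
Delay in ms = 500 * 1000 / 200000
Delay = 2.5000 ms
Rounded to 2 dp = 2.50 ms

2.50


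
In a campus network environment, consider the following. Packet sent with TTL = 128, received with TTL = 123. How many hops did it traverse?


Given: initial TTL = 128, received TTL = 123
Hops = initial TTL - received TTL
Hops = 128 - 123 = 5

5


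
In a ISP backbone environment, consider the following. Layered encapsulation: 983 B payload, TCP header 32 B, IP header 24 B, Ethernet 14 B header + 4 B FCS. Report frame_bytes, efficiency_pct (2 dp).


TCP segment = 983 + 32 = 1015 B
IP packet = 1015 + 24 = 1039 B
Ethernet frame = 1039 + 14 + 4 = 1057 B
Efficiency = app / frame = 983 / 1057 = 0.929991 = 92.9991% -> 93.00% (2 dp)

1057, 93.00


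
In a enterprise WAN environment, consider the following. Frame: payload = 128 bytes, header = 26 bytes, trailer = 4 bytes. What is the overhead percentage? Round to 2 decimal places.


Given: payload = 128 B, header = 26 B, trailer = 4 B
Overhead bytes = header + trailer = 26 + 4 = 30
Total frame = payload + overhead = 128 + 30 = 158
Overhead % = 30 / 158 * 100 = 18.9873% -> 18.99% (2 dp)

18.99


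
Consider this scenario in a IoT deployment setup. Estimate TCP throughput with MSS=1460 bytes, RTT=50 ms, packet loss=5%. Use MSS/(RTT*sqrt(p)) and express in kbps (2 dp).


Given: MSS = 1460 bytes, RTT = 50 ms, loss = 5%
RTT in seconds = 50 / 1000 = 0.05
Loss rate = 5% = 0.05
sqrt(loss) = sqrt(0.05) = 0.223606797750
Throughput (bytes/s) = 1460 / (0.05 * 0.223606797750) = 130586.3699
Throughput (kbps) = 130586.3699 * 8 / 1000 = 1044.690959 -> 1044.69 kbps (2 dp)

1044.69


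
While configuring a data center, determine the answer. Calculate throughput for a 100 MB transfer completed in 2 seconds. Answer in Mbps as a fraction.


Given: file = 100 MB, time = 2 s
File in Mb = 100 * 8 = 800 Mb
Throughput = 800 / 2 Mbps
Throughput = 400 Mbps

400


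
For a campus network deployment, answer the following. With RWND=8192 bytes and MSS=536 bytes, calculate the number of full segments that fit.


Given: RWND = 8192 bytes, MSS = 536 bytes
Full segments = floor(RWND / MSS)
Full segments = floor(8192 / 536)
Full segments = floor(15.2836) = 15

15


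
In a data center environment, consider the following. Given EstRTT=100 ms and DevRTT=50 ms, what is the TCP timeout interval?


Given: EstRTT = 100 ms, DevRTT = 50 ms
Timeout = EstRTT + 4 * DevRTT
4 * DevRTT = 4 * 50 = 200
Timeout = 100 + 200 = 300 ms

300


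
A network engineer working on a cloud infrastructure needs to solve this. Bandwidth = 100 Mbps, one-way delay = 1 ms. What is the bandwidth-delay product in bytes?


Given: bandwidth = 100 Mbps, delay = 1 ms
BDP in bits = 100 * 10^6 * 1 / 1000
BDP in bits = 100000
BDP in bytes = 100000 / 8 = 12500

12500


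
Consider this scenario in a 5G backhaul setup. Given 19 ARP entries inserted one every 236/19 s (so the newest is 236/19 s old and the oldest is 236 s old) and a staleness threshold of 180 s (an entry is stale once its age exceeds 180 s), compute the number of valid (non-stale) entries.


Ages are k * 236/19 s for k = 1..19 (spacing = 12.4211 s).
Entry k is valid iff k * 236/19 <= 180 iff k <= 19 * 180 / 236 = 14.4915
n_valid = floor(14.4915) = 14
(n_stale = 19 - 14 = 5)

14
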